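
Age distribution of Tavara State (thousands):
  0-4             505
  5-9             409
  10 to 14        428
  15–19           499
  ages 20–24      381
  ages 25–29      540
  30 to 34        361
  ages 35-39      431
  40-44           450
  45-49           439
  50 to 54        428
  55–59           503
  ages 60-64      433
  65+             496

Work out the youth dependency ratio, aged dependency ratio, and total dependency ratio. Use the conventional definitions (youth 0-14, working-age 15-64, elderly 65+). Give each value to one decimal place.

0–14: 505 + 409 + 428 = 1 342
15–64: 499 + 381 + 540 + 361 + 431 + 450 + 439 + 428 + 503 + 433 = 4 465
65+: 496
Youth dependency ratio = 1 342 / 4 465 × 100 = 30.1
Old-age dependency ratio = 496 / 4 465 × 100 = 11.1
Total dependency ratio = (1 342 + 496) / 4 465 × 100 = 1 838 / 4 465 × 100 = 41.2

Youth dependency ratio: 30.1
Old-age dependency ratio: 11.1
Total dependency ratio: 41.2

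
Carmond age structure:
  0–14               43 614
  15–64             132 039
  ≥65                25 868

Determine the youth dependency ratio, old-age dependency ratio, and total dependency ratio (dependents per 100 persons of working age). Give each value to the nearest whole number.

Youth dependency ratio: 33
Old-age dependency ratio: 20
Total dependency ratio: 53

Youth dependency ratio = 43 614 / 132 039 × 100 = 33
Old-age dependency ratio = 25 868 / 132 039 × 100 = 20
Total dependency ratio = (43 614 + 25 868) / 132 039 × 100 = 69 482 / 132 039 × 100 = 53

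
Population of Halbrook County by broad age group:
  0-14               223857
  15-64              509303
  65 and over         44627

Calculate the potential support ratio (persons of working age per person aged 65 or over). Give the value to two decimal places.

Potential support ratio = 509303 / 44627 = 11.41

Potential support ratio: 11.41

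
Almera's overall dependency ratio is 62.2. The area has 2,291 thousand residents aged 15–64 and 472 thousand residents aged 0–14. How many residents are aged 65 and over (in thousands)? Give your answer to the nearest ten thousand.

Aged 65 and over: 950

Total dependency ratio = (youth + elderly) / working-age × 100
62.2 = (472 + E) / 2,291 × 100
⇒ 950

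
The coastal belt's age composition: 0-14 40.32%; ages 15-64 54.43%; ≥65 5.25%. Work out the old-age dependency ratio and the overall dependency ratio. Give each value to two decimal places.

Old-age dependency ratio: 9.65
Total dependency ratio: 83.72

Old-age dependency ratio = 5.25 / 54.43 × 100 = 9.65
Total dependency ratio = (40.32 + 5.25) / 54.43 × 100 = 45.57 / 54.43 × 100 = 83.72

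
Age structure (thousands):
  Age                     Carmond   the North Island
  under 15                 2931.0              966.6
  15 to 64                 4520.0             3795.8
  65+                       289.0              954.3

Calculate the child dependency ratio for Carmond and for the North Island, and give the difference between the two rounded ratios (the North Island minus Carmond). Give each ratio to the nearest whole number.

Carmond: 65
the North Island: 25
Difference: -40

Carmond: 2931.0 / 4520.0 × 100 = 65
the North Island: 966.6 / 3795.8 × 100 = 25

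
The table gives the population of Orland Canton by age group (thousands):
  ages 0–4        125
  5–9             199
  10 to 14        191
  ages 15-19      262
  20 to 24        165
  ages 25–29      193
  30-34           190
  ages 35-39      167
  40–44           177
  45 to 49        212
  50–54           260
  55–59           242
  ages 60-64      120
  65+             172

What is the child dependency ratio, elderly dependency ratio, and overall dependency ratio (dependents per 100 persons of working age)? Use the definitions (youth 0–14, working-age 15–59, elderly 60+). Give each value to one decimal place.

Youth dependency ratio: 27.6
Old-age dependency ratio: 15.6
Total dependency ratio: 43.2

0–14: 125 + 199 + 191 = 515
15–59: 262 + 165 + 193 + 190 + 167 + 177 + 212 + 260 + 242 = 1,868
60+: 120 + 172 = 292
Youth dependency ratio = 515 / 1,868 × 100 = 27.6
Old-age dependency ratio = 292 / 1,868 × 100 = 15.6
Total dependency ratio = (515 + 292) / 1,868 × 100 = 807 / 1,868 × 100 = 43.2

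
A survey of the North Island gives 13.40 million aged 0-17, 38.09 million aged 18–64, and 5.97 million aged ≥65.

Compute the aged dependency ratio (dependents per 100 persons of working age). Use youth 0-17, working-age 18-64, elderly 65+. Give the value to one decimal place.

Old-age dependency ratio: 15.7

Old-age dependency ratio = 5.97 / 38.09 × 100 = 15.7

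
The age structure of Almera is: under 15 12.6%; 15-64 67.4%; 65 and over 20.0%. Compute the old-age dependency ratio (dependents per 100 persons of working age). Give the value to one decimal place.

Old-age dependency ratio = 20.0 / 67.4 × 100 = 29.7

Old-age dependency ratio: 29.7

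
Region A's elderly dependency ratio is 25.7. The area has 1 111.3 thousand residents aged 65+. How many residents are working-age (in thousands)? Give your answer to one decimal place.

Old-age dependency ratio = elderly / working-age × 100
25.7 = 1 111.3 / W × 100
⇒ 4 324.1

Working-age: 4 324.1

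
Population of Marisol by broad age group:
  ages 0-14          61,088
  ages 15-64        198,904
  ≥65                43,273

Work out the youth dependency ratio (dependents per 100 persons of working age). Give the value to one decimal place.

Youth dependency ratio: 30.7

Youth dependency ratio = 61,088 / 198,904 × 100 = 30.7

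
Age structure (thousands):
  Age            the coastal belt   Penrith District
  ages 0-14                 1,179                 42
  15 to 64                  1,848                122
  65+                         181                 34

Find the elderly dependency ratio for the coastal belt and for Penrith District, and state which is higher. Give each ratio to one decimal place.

the coastal belt: 181 / 1,848 × 100 = 9.8
Penrith District: 34 / 122 × 100 = 27.9

the coastal belt: 9.8
Penrith District: 27.9
Higher: Penrith District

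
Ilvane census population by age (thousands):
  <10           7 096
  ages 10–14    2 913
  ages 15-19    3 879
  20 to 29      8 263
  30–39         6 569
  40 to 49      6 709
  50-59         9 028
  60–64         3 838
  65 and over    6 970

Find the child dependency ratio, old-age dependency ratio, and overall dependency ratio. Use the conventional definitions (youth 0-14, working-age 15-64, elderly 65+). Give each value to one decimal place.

Youth dependency ratio: 26.1
Old-age dependency ratio: 18.2
Total dependency ratio: 44.3

0–14: 7 096 + 2 913 = 10 009
15–64: 3 879 + 8 263 + 6 569 + 6 709 + 9 028 + 3 838 = 38 286
65+: 6 970
Youth dependency ratio = 10 009 / 38 286 × 100 = 26.1
Old-age dependency ratio = 6 970 / 38 286 × 100 = 18.2
Total dependency ratio = (10 009 + 6 970) / 38 286 × 100 = 16 979 / 38 286 × 100 = 44.3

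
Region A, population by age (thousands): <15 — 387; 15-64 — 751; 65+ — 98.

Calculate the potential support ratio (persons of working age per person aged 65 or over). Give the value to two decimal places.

Potential support ratio = 751 / 98 = 7.66

Potential support ratio: 7.66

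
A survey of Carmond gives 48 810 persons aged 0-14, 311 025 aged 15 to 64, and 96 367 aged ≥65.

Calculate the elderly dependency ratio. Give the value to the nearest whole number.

Old-age dependency ratio: 31

Old-age dependency ratio = 96 367 / 311 025 × 100 = 31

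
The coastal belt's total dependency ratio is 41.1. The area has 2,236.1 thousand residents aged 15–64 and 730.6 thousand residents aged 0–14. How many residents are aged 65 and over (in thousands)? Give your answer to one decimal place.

Aged 65 and over: 188.4

Total dependency ratio = (youth + elderly) / working-age × 100
41.1 = (730.6 + E) / 2,236.1 × 100
⇒ 188.4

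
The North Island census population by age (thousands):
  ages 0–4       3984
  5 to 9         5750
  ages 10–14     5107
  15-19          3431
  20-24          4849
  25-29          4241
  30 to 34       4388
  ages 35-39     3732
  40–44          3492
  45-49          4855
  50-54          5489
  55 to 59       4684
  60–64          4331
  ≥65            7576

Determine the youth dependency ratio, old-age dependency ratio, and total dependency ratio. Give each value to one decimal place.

0–14: 3984 + 5750 + 5107 = 14841
15–64: 3431 + 4849 + 4241 + 4388 + 3732 + 3492 + 4855 + 5489 + 4684 + 4331 = 43492
65+: 7576
Youth dependency ratio = 14841 / 43492 × 100 = 34.1
Old-age dependency ratio = 7576 / 43492 × 100 = 17.4
Total dependency ratio = (14841 + 7576) / 43492 × 100 = 22417 / 43492 × 100 = 51.5

Youth dependency ratio: 34.1
Old-age dependency ratio: 17.4
Total dependency ratio: 51.5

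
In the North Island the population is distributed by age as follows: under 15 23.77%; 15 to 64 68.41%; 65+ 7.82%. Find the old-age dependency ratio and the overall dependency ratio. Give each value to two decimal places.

Old-age dependency ratio = 7.82 / 68.41 × 100 = 11.43
Total dependency ratio = (23.77 + 7.82) / 68.41 × 100 = 31.59 / 68.41 × 100 = 46.18

Old-age dependency ratio: 11.43
Total dependency ratio: 46.18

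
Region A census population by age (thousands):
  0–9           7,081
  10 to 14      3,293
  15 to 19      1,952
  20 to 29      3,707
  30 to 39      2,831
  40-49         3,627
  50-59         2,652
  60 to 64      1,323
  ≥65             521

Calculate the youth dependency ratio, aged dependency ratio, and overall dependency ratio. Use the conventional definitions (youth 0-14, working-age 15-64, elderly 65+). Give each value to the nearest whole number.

Youth dependency ratio: 64
Old-age dependency ratio: 3
Total dependency ratio: 68

0–14: 7,081 + 3,293 = 10,374
15–64: 1,952 + 3,707 + 2,831 + 3,627 + 2,652 + 1,323 = 16,092
65+: 521
Youth dependency ratio = 10,374 / 16,092 × 100 = 64
Old-age dependency ratio = 521 / 16,092 × 100 = 3
Total dependency ratio = (10,374 + 521) / 16,092 × 100 = 10,895 / 16,092 × 100 = 68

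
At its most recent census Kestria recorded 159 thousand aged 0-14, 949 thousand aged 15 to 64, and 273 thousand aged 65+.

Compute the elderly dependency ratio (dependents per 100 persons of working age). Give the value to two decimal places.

Old-age dependency ratio = 273 / 949 × 100 = 28.77

Old-age dependency ratio: 28.77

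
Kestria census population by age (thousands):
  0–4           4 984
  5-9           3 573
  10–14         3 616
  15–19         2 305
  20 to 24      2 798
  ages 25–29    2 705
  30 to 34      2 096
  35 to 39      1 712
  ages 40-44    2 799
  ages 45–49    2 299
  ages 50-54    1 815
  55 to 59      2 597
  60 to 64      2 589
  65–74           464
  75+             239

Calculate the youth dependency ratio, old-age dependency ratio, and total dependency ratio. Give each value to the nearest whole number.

0–14: 4 984 + 3 573 + 3 616 = 12 173
15–64: 2 305 + 2 798 + 2 705 + 2 096 + 1 712 + 2 799 + 2 299 + 1 815 + 2 597 + 2 589 = 23 715
65+: 464 + 239 = 703
Youth dependency ratio = 12 173 / 23 715 × 100 = 51
Old-age dependency ratio = 703 / 23 715 × 100 = 3
Total dependency ratio = (12 173 + 703) / 23 715 × 100 = 12 876 / 23 715 × 100 = 54

Youth dependency ratio: 51
Old-age dependency ratio: 3
Total dependency ratio: 54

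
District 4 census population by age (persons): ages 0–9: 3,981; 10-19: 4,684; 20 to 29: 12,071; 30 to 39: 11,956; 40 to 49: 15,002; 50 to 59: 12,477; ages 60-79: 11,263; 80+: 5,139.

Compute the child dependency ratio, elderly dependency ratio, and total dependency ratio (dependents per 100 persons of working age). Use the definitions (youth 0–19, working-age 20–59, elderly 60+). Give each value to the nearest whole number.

0–19: 3,981 + 4,684 = 8,665
20–59: 12,071 + 11,956 + 15,002 + 12,477 = 51,506
60+: 11,263 + 5,139 = 16,402
Youth dependency ratio = 8,665 / 51,506 × 100 = 17
Old-age dependency ratio = 16,402 / 51,506 × 100 = 32
Total dependency ratio = (8,665 + 16,402) / 51,506 × 100 = 25,067 / 51,506 × 100 = 49

Youth dependency ratio: 17
Old-age dependency ratio: 32
Total dependency ratio: 49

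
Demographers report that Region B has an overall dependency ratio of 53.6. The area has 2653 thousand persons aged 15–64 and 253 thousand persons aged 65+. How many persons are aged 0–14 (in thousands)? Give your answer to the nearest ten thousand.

Aged 0–14: 1170

Total dependency ratio = (youth + elderly) / working-age × 100
53.6 = (Y + 253) / 2653 × 100
⇒ 1170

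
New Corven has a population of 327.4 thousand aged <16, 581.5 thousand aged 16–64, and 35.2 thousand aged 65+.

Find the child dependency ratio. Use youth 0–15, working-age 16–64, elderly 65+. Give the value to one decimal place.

Youth dependency ratio: 56.3

Youth dependency ratio = 327.4 / 581.5 × 100 = 56.3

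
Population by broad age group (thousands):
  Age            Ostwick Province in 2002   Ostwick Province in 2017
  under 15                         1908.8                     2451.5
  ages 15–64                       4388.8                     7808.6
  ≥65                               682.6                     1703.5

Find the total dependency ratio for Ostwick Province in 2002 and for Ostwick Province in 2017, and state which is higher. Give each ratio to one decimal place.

Ostwick Province in 2002: (1908.8 + 682.6) / 4388.8 × 100 = 2591.4 / 4388.8 × 100 = 59.0
Ostwick Province in 2017: (2451.5 + 1703.5) / 7808.6 × 100 = 4155.0 / 7808.6 × 100 = 53.2

Ostwick Province in 2002: 59.0
Ostwick Province in 2017: 53.2
Higher: Ostwick Province in 2002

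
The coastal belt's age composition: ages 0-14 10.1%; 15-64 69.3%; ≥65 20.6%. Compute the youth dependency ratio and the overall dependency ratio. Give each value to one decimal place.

Youth dependency ratio: 14.6
Total dependency ratio: 44.3

Youth dependency ratio = 10.1 / 69.3 × 100 = 14.6
Total dependency ratio = (10.1 + 20.6) / 69.3 × 100 = 30.7 / 69.3 × 100 = 44.3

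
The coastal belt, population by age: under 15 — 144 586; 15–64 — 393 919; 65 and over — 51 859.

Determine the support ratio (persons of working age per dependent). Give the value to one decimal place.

Support ratio = 393 919 / (144 586 + 51 859) = 393 919 / 196 445 = 2.0

Support ratio: 2.0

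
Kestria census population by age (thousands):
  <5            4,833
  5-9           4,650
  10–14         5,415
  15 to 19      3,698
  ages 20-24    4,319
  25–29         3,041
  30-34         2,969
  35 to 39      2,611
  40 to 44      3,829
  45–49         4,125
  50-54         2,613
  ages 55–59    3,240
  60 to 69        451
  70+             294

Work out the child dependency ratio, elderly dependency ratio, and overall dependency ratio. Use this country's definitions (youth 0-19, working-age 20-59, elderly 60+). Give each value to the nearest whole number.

Youth dependency ratio: 70
Old-age dependency ratio: 3
Total dependency ratio: 72

0–19: 4,833 + 4,650 + 5,415 + 3,698 = 18,596
20–59: 4,319 + 3,041 + 2,969 + 2,611 + 3,829 + 4,125 + 2,613 + 3,240 = 26,747
60+: 451 + 294 = 745
Youth dependency ratio = 18,596 / 26,747 × 100 = 70
Old-age dependency ratio = 745 / 26,747 × 100 = 3
Total dependency ratio = (18,596 + 745) / 26,747 × 100 = 19,341 / 26,747 × 100 = 72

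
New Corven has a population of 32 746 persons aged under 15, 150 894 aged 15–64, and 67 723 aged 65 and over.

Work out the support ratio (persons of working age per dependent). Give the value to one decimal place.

Support ratio = 150 894 / (32 746 + 67 723) = 150 894 / 100 469 = 1.5

Support ratio: 1.5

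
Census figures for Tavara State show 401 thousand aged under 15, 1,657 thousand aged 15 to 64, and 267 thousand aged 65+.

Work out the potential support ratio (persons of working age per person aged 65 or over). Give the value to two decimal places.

Potential support ratio = 1,657 / 267 = 6.21

Potential support ratio: 6.21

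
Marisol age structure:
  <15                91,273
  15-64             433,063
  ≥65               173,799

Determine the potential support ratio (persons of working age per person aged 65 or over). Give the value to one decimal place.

Potential support ratio: 2.5

Potential support ratio = 433,063 / 173,799 = 2.5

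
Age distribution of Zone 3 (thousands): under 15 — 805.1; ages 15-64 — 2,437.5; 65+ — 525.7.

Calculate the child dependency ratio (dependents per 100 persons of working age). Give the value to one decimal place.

Youth dependency ratio = 805.1 / 2,437.5 × 100 = 33.0

Youth dependency ratio: 33.0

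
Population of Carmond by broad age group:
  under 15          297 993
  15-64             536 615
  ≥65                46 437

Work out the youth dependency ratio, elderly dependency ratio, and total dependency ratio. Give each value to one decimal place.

Youth dependency ratio = 297 993 / 536 615 × 100 = 55.5
Old-age dependency ratio = 46 437 / 536 615 × 100 = 8.7
Total dependency ratio = (297 993 + 46 437) / 536 615 × 100 = 344 430 / 536 615 × 100 = 64.2

Youth dependency ratio: 55.5
Old-age dependency ratio: 8.7
Total dependency ratio: 64.2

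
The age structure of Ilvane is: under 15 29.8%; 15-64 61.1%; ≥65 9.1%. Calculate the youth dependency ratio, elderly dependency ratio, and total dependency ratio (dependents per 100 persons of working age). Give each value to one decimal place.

Youth dependency ratio = 29.8 / 61.1 × 100 = 48.8
Old-age dependency ratio = 9.1 / 61.1 × 100 = 14.9
Total dependency ratio = (29.8 + 9.1) / 61.1 × 100 = 38.9 / 61.1 × 100 = 63.7

Youth dependency ratio: 48.8
Old-age dependency ratio: 14.9
Total dependency ratio: 63.7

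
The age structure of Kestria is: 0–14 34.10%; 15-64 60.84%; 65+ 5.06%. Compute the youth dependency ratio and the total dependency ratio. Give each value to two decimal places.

Youth dependency ratio = 34.10 / 60.84 × 100 = 56.05
Total dependency ratio = (34.10 + 5.06) / 60.84 × 100 = 39.16 / 60.84 × 100 = 64.37

Youth dependency ratio: 56.05
Total dependency ratio: 64.37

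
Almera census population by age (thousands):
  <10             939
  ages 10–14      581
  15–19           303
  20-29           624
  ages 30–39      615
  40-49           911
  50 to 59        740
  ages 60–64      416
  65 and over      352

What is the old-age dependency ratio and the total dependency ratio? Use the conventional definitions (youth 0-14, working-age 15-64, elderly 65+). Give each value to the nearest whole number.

Old-age dependency ratio: 10
Total dependency ratio: 52

0–14: 939 + 581 = 1,520
15–64: 303 + 624 + 615 + 911 + 740 + 416 = 3,609
65+: 352
Old-age dependency ratio = 352 / 3,609 × 100 = 10
Total dependency ratio = (1,520 + 352) / 3,609 × 100 = 1,872 / 3,609 × 100 = 52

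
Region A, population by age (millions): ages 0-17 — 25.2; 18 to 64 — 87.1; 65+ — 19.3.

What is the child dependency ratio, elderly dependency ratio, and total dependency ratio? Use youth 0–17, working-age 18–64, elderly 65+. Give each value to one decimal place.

Youth dependency ratio: 28.9
Old-age dependency ratio: 22.2
Total dependency ratio: 51.1

Youth dependency ratio = 25.2 / 87.1 × 100 = 28.9
Old-age dependency ratio = 19.3 / 87.1 × 100 = 22.2
Total dependency ratio = (25.2 + 19.3) / 87.1 × 100 = 44.5 / 87.1 × 100 = 51.1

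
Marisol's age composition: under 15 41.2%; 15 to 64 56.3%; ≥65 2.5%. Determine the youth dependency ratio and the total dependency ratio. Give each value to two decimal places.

Youth dependency ratio: 73.18
Total dependency ratio: 77.62

Youth dependency ratio = 41.2 / 56.3 × 100 = 73.18
Total dependency ratio = (41.2 + 2.5) / 56.3 × 100 = 43.7 / 56.3 × 100 = 77.62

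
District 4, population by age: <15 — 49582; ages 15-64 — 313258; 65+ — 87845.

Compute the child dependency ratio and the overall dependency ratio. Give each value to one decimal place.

Youth dependency ratio: 15.8
Total dependency ratio: 43.9

Youth dependency ratio = 49582 / 313258 × 100 = 15.8
Total dependency ratio = (49582 + 87845) / 313258 × 100 = 137427 / 313258 × 100 = 43.9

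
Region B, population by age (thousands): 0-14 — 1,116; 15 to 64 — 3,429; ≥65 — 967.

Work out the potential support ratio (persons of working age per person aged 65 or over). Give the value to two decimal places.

Potential support ratio = 3,429 / 967 = 3.55

Potential support ratio: 3.55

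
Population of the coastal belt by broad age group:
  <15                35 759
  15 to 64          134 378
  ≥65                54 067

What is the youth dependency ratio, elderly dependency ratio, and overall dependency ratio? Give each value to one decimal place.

Youth dependency ratio: 26.6
Old-age dependency ratio: 40.2
Total dependency ratio: 66.8

Youth dependency ratio = 35 759 / 134 378 × 100 = 26.6
Old-age dependency ratio = 54 067 / 134 378 × 100 = 40.2
Total dependency ratio = (35 759 + 54 067) / 134 378 × 100 = 89 826 / 134 378 × 100 = 66.8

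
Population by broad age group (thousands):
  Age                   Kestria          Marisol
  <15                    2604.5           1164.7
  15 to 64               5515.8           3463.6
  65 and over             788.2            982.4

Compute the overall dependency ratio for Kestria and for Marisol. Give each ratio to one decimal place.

Kestria: 61.5
Marisol: 62.0

Kestria: (2604.5 + 788.2) / 5515.8 × 100 = 3392.7 / 5515.8 × 100 = 61.5
Marisol: (1164.7 + 982.4) / 3463.6 × 100 = 2147.1 / 3463.6 × 100 = 62.0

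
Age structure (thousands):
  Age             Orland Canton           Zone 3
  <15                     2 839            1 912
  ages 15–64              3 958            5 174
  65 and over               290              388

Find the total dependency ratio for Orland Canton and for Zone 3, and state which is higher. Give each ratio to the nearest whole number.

Orland Canton: (2 839 + 290) / 3 958 × 100 = 3 129 / 3 958 × 100 = 79
Zone 3: (1 912 + 388) / 5 174 × 100 = 2 300 / 5 174 × 100 = 44

Orland Canton: 79
Zone 3: 44
Higher: Orland Canton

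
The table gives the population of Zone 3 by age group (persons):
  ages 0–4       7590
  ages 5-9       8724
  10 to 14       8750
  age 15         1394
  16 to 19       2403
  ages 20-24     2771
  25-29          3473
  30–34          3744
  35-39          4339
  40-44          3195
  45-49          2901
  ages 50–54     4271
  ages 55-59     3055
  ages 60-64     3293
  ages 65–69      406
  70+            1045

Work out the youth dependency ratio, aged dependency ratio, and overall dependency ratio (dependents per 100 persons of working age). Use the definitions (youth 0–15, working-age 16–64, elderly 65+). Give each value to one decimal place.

0–15: 7590 + 8724 + 8750 + 1394 = 26458
16–64: 2403 + 2771 + 3473 + 3744 + 4339 + 3195 + 2901 + 4271 + 3055 + 3293 = 33445
65+: 406 + 1045 = 1451
Youth dependency ratio = 26458 / 33445 × 100 = 79.1
Old-age dependency ratio = 1451 / 33445 × 100 = 4.3
Total dependency ratio = (26458 + 1451) / 33445 × 100 = 27909 / 33445 × 100 = 83.4

Youth dependency ratio: 79.1
Old-age dependency ratio: 4.3
Total dependency ratio: 83.4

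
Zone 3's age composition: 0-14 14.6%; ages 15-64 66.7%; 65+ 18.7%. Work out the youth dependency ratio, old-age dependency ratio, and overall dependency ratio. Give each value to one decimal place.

Youth dependency ratio: 21.9
Old-age dependency ratio: 28.0
Total dependency ratio: 49.9

Youth dependency ratio = 14.6 / 66.7 × 100 = 21.9
Old-age dependency ratio = 18.7 / 66.7 × 100 = 28.0
Total dependency ratio = (14.6 + 18.7) / 66.7 × 100 = 33.3 / 66.7 × 100 = 49.9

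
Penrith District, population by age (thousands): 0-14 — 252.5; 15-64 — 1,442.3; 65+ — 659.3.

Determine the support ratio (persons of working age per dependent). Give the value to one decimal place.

Support ratio: 1.6

Support ratio = 1,442.3 / (252.5 + 659.3) = 1,442.3 / 911.8 = 1.6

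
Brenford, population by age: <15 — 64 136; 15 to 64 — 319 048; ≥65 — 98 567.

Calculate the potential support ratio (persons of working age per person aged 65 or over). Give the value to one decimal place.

Potential support ratio: 3.2

Potential support ratio = 319 048 / 98 567 = 3.2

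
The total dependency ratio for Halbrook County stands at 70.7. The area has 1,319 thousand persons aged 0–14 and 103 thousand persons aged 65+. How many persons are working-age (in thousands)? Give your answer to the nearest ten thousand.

Working-age: 2,010

Total dependency ratio = (youth + elderly) / working-age × 100
70.7 = (1,319 + 103) / W × 100
⇒ 2,010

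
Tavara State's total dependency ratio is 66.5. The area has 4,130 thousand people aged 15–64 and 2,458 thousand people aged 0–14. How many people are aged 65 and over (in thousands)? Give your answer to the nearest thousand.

Aged 65 and over: 288

Total dependency ratio = (youth + elderly) / working-age × 100
66.5 = (2,458 + E) / 4,130 × 100
⇒ 288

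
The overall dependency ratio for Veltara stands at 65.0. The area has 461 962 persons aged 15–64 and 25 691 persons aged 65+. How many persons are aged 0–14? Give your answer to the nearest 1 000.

Aged 0–14: 275 000

Total dependency ratio = (youth + elderly) / working-age × 100
65.0 = (Y + 25 691) / 461 962 × 100
⇒ 275 000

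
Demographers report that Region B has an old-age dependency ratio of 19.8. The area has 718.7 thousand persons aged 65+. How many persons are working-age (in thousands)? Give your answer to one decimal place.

Working-age: 3629.8

Old-age dependency ratio = elderly / working-age × 100
19.8 = 718.7 / W × 100
⇒ 3629.8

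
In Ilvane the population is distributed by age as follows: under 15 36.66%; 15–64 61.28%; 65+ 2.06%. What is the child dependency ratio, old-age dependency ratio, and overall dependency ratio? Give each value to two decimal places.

Youth dependency ratio: 59.82
Old-age dependency ratio: 3.36
Total dependency ratio: 63.19

Youth dependency ratio = 36.66 / 61.28 × 100 = 59.82
Old-age dependency ratio = 2.06 / 61.28 × 100 = 3.36
Total dependency ratio = (36.66 + 2.06) / 61.28 × 100 = 38.72 / 61.28 × 100 = 63.19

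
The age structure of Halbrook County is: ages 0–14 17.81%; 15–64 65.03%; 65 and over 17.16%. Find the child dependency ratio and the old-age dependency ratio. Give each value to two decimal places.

Youth dependency ratio: 27.39
Old-age dependency ratio: 26.39

Youth dependency ratio = 17.81 / 65.03 × 100 = 27.39
Old-age dependency ratio = 17.16 / 65.03 × 100 = 26.39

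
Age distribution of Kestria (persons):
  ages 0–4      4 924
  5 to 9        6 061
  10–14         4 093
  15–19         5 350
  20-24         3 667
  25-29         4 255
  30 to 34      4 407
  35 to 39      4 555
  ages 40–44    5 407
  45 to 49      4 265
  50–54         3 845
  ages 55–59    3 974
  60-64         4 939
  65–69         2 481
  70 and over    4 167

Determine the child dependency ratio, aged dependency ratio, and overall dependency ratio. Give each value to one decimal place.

0–14: 4 924 + 6 061 + 4 093 = 15 078
15–64: 5 350 + 3 667 + 4 255 + 4 407 + 4 555 + 5 407 + 4 265 + 3 845 + 3 974 + 4 939 = 44 664
65+: 2 481 + 4 167 = 6 648
Youth dependency ratio = 15 078 / 44 664 × 100 = 33.8
Old-age dependency ratio = 6 648 / 44 664 × 100 = 14.9
Total dependency ratio = (15 078 + 6 648) / 44 664 × 100 = 21 726 / 44 664 × 100 = 48.6

Youth dependency ratio: 33.8
Old-age dependency ratio: 14.9
Total dependency ratio: 48.6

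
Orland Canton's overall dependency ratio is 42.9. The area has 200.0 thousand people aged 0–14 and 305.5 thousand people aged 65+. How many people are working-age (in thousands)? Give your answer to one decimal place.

Total dependency ratio = (youth + elderly) / working-age × 100
42.9 = (200.0 + 305.5) / W × 100
⇒ 1 178.3

Working-age: 1 178.3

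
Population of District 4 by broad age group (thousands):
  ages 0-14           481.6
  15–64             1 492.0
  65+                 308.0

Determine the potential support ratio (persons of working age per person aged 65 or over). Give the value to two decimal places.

Potential support ratio: 4.84

Potential support ratio = 1 492.0 / 308.0 = 4.84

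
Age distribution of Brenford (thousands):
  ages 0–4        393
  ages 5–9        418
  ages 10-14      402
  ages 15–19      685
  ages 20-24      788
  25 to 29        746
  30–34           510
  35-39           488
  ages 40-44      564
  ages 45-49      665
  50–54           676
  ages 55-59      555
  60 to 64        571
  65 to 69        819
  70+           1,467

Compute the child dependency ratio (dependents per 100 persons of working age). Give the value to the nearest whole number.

0–14: 393 + 418 + 402 = 1,213
15–64: 685 + 788 + 746 + 510 + 488 + 564 + 665 + 676 + 555 + 571 = 6,248
65+: 819 + 1,467 = 2,286
Youth dependency ratio = 1,213 / 6,248 × 100 = 19

Youth dependency ratio: 19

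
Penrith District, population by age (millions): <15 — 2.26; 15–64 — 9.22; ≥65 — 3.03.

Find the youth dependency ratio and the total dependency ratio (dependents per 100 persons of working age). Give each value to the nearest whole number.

Youth dependency ratio: 25
Total dependency ratio: 57

Youth dependency ratio = 2.26 / 9.22 × 100 = 25
Total dependency ratio = (2.26 + 3.03) / 9.22 × 100 = 5.29 / 9.22 × 100 = 57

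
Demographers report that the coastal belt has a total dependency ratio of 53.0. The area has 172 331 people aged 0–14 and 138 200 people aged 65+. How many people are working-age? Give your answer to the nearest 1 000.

Total dependency ratio = (youth + elderly) / working-age × 100
53.0 = (172 331 + 138 200) / W × 100
⇒ 586 000

Working-age: 586 000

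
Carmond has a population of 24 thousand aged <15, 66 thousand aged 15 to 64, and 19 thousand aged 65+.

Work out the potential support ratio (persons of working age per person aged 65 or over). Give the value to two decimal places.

Potential support ratio = 66 / 19 = 3.47

Potential support ratio: 3.47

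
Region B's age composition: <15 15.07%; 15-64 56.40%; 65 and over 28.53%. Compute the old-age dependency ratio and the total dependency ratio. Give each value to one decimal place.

Old-age dependency ratio = 28.53 / 56.40 × 100 = 50.6
Total dependency ratio = (15.07 + 28.53) / 56.40 × 100 = 43.60 / 56.40 × 100 = 77.3

Old-age dependency ratio: 50.6
Total dependency ratio: 77.3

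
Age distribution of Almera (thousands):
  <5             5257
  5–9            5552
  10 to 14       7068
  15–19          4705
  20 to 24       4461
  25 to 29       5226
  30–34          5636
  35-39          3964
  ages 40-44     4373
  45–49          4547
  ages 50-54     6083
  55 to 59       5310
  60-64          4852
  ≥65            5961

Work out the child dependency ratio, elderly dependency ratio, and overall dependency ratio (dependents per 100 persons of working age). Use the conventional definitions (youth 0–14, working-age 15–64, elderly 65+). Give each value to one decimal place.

0–14: 5257 + 5552 + 7068 = 17877
15–64: 4705 + 4461 + 5226 + 5636 + 3964 + 4373 + 4547 + 6083 + 5310 + 4852 = 49157
65+: 5961
Youth dependency ratio = 17877 / 49157 × 100 = 36.4
Old-age dependency ratio = 5961 / 49157 × 100 = 12.1
Total dependency ratio = (17877 + 5961) / 49157 × 100 = 23838 / 49157 × 100 = 48.5

Youth dependency ratio: 36.4
Old-age dependency ratio: 12.1
Total dependency ratio: 48.5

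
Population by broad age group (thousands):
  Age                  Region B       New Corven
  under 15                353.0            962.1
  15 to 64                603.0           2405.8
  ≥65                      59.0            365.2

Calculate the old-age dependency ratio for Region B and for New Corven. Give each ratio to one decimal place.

Region B: 59.0 / 603.0 × 100 = 9.8
New Corven: 365.2 / 2405.8 × 100 = 15.2

Region B: 9.8
New Corven: 15.2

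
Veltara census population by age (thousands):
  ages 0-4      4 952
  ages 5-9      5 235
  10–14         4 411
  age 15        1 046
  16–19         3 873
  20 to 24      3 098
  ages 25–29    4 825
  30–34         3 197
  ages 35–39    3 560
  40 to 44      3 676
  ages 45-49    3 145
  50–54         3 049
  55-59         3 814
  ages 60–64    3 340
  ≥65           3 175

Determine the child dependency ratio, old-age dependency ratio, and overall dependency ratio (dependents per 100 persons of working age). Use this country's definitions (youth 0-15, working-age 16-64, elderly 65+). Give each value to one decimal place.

0–15: 4 952 + 5 235 + 4 411 + 1 046 = 15 644
16–64: 3 873 + 3 098 + 4 825 + 3 197 + 3 560 + 3 676 + 3 145 + 3 049 + 3 814 + 3 340 = 35 577
65+: 3 175
Youth dependency ratio = 15 644 / 35 577 × 100 = 44.0
Old-age dependency ratio = 3 175 / 35 577 × 100 = 8.9
Total dependency ratio = (15 644 + 3 175) / 35 577 × 100 = 18 819 / 35 577 × 100 = 52.9

Youth dependency ratio: 44.0
Old-age dependency ratio: 8.9
Total dependency ratio: 52.9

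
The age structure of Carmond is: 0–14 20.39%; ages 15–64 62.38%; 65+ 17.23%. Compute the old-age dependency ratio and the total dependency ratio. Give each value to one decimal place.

Old-age dependency ratio = 17.23 / 62.38 × 100 = 27.6
Total dependency ratio = (20.39 + 17.23) / 62.38 × 100 = 37.62 / 62.38 × 100 = 60.3

Old-age dependency ratio: 27.6
Total dependency ratio: 60.3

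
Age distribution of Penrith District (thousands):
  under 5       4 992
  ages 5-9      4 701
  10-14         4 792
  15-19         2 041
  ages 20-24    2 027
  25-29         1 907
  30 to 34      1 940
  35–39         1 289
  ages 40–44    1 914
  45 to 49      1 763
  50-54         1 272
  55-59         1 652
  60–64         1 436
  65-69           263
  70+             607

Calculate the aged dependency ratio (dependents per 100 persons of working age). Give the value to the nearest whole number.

Old-age dependency ratio: 5

0–14: 4 992 + 4 701 + 4 792 = 14 485
15–64: 2 041 + 2 027 + 1 907 + 1 940 + 1 289 + 1 914 + 1 763 + 1 272 + 1 652 + 1 436 = 17 241
65+: 263 + 607 = 870
Old-age dependency ratio = 870 / 17 241 × 100 = 5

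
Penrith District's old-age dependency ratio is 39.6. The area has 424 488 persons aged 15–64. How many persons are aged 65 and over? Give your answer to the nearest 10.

Aged 65 and over: 168 100

Old-age dependency ratio = elderly / working-age × 100
39.6 = E / 424 488 × 100
⇒ 168 100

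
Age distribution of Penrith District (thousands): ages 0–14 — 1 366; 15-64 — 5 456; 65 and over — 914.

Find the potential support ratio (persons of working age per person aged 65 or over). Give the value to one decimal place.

Potential support ratio = 5 456 / 914 = 6.0

Potential support ratio: 6.0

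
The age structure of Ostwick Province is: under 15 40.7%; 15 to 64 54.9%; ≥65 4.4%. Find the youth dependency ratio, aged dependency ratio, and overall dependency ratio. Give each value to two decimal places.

Youth dependency ratio: 74.13
Old-age dependency ratio: 8.01
Total dependency ratio: 82.15

Youth dependency ratio = 40.7 / 54.9 × 100 = 74.13
Old-age dependency ratio = 4.4 / 54.9 × 100 = 8.01
Total dependency ratio = (40.7 + 4.4) / 54.9 × 100 = 45.1 / 54.9 × 100 = 82.15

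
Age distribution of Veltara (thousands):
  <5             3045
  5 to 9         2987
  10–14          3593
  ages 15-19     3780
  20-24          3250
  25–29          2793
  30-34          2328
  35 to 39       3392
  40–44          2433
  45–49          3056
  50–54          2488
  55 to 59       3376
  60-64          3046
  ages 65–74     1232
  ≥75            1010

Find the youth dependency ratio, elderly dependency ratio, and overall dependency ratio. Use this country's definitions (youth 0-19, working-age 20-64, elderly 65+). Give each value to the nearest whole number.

Youth dependency ratio: 51
Old-age dependency ratio: 9
Total dependency ratio: 60

0–19: 3045 + 2987 + 3593 + 3780 = 13405
20–64: 3250 + 2793 + 2328 + 3392 + 2433 + 3056 + 2488 + 3376 + 3046 = 26162
65+: 1232 + 1010 = 2242
Youth dependency ratio = 13405 / 26162 × 100 = 51
Old-age dependency ratio = 2242 / 26162 × 100 = 9
Total dependency ratio = (13405 + 2242) / 26162 × 100 = 15647 / 26162 × 100 = 60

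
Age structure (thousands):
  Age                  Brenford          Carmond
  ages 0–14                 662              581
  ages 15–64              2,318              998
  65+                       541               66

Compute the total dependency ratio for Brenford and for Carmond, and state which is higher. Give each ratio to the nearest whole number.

Brenford: 52
Carmond: 65
Higher: Carmond

Brenford: (662 + 541) / 2,318 × 100 = 1,203 / 2,318 × 100 = 52
Carmond: (581 + 66) / 998 × 100 = 647 / 998 × 100 = 65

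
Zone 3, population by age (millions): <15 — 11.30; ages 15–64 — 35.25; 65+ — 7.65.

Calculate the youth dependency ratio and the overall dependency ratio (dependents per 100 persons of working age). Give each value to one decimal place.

Youth dependency ratio: 32.1
Total dependency ratio: 53.8

Youth dependency ratio = 11.30 / 35.25 × 100 = 32.1
Total dependency ratio = (11.30 + 7.65) / 35.25 × 100 = 18.95 / 35.25 × 100 = 53.8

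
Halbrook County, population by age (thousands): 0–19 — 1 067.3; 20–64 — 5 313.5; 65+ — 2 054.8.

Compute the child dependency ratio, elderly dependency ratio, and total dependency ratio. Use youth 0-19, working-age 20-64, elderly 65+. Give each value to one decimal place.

Youth dependency ratio = 1 067.3 / 5 313.5 × 100 = 20.1
Old-age dependency ratio = 2 054.8 / 5 313.5 × 100 = 38.7
Total dependency ratio = (1 067.3 + 2 054.8) / 5 313.5 × 100 = 3 122.1 / 5 313.5 × 100 = 58.8

Youth dependency ratio: 20.1
Old-age dependency ratio: 38.7
Total dependency ratio: 58.8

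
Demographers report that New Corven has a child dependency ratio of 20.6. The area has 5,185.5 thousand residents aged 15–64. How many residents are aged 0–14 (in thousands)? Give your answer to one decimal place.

Aged 0–14: 1,068.2

Youth dependency ratio = youth / working-age × 100
20.6 = Y / 5,185.5 × 100
⇒ 1,068.2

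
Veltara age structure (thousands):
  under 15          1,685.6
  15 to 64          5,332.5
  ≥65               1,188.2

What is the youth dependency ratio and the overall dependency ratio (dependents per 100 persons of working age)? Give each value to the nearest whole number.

Youth dependency ratio: 32
Total dependency ratio: 54

Youth dependency ratio = 1,685.6 / 5,332.5 × 100 = 32
Total dependency ratio = (1,685.6 + 1,188.2) / 5,332.5 × 100 = 2,873.8 / 5,332.5 × 100 = 54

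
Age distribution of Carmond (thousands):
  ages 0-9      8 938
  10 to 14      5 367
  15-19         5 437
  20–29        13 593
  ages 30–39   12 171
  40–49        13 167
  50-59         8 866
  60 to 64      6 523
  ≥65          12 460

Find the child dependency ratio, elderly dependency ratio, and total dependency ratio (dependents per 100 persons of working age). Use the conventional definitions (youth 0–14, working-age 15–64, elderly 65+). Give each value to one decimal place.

Youth dependency ratio: 23.9
Old-age dependency ratio: 20.9
Total dependency ratio: 44.8

0–14: 8 938 + 5 367 = 14 305
15–64: 5 437 + 13 593 + 12 171 + 13 167 + 8 866 + 6 523 = 59 757
65+: 12 460
Youth dependency ratio = 14 305 / 59 757 × 100 = 23.9
Old-age dependency ratio = 12 460 / 59 757 × 100 = 20.9
Total dependency ratio = (14 305 + 12 460) / 59 757 × 100 = 26 765 / 59 757 × 100 = 44.8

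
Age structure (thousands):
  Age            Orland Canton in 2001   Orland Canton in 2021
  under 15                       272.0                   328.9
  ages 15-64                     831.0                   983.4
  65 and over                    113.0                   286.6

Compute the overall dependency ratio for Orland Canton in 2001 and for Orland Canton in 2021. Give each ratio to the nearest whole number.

Orland Canton in 2001: 46
Orland Canton in 2021: 63

Orland Canton in 2001: (272.0 + 113.0) / 831.0 × 100 = 385.0 / 831.0 × 100 = 46
Orland Canton in 2021: (328.9 + 286.6) / 983.4 × 100 = 615.5 / 983.4 × 100 = 63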